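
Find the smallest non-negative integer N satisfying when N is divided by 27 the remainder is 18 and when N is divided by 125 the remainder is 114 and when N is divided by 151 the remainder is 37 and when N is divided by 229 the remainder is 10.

The moduli are pairwise coprime; M = 27·125·151·229 = 116704125.
M/27 = 4322375; 4322375 ≡ 26 (mod 27); 26·26 ≡ 1, so inverse 26.
M/125 = 933633; 933633 ≡ 8 (mod 125); 8·47 ≡ 1, so inverse 47.
M/151 = 772875; 772875 ≡ 57 (mod 151); 57·53 ≡ 1, so inverse 53.
M/229 = 509625; 509625 ≡ 100 (mod 229); 100·71 ≡ 1, so inverse 71.
N ≡ 18·4322375·26 + 114·933633·47 + 37·772875·53 + 10·509625·71 = 8902718739.
8902718739 mod 116704125 = 33205239.

33205239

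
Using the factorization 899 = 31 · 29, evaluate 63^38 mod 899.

Mod 31: 63 ≡ 1; by Fermat, exponent reduces to 38 mod 30 = 8; 1^8 ≡ 1 (mod 31).
Mod 29: 63 ≡ 5; by Fermat, exponent reduces to 38 mod 28 = 10; 5^10 ≡ 20 (mod 29).
Combine by CRT: x ≡ 1 (mod 31), x ≡ 20 (mod 29) ⇒ x ≡ 745 (mod 899).

745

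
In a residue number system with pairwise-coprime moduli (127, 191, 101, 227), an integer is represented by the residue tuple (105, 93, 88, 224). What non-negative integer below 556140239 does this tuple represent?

280245798

The moduli are pairwise coprime; N = 127·191·101·227 = 556140239.
N/127 = 4379057; 4379057 ≡ 97 (mod 127); 97·55 ≡ 1, so inverse 55.
N/191 = 2911729; 2911729 ≡ 125 (mod 191); 125·136 ≡ 1, so inverse 136.
N/101 = 5506339; 5506339 ≡ 21 (mod 101); 21·77 ≡ 1, so inverse 77.
N/227 = 2449957; 2449957 ≡ 173 (mod 227); 173·21 ≡ 1, so inverse 21.
x ≡ 105·4379057·55 + 93·2911729·136 + 88·5506339·77 + 224·2449957·21 = 110952153359.
110952153359 mod 556140239 = 280245798.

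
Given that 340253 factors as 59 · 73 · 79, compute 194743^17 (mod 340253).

184295

Mod 59: 194743 ≡ 43; 43^17 ≡ 38 (mod 59).
Mod 73: 194743 ≡ 52; 52^17 ≡ 43 (mod 73).
Mod 79: 194743 ≡ 8; 8^17 ≡ 67 (mod 79).
Combine by CRT: x ≡ 38 (mod 59), x ≡ 43 (mod 73), x ≡ 67 (mod 79) ⇒ x ≡ 184295 (mod 340253).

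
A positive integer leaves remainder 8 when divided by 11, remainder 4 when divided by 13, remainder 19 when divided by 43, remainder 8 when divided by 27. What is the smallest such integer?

66239

The moduli are pairwise coprime; N = 11·13·43·27 = 166023.
N/11 = 15093; 15093 ≡ 1 (mod 11), inverse 1.
N/13 = 12771; 12771 ≡ 5 (mod 13); 5·8 ≡ 1, so inverse 8.
N/43 = 3861; 3861 ≡ 34 (mod 43); 34·19 ≡ 1, so inverse 19.
N/27 = 6149; 6149 ≡ 20 (mod 27); 20·23 ≡ 1, so inverse 23.
k ≡ 8·15093·1 + 4·12771·8 + 19·3861·19 + 8·6149·23 = 3054653.
3054653 mod 166023 = 66239.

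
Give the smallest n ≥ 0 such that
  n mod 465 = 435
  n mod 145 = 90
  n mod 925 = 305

Combine the congruences pairwise.
gcd(465, 145) = 5 and 5 | (90 − 435), so the pair is consistent; merging gives n ≡ 1830 (mod 13485), where 13485 = lcm(465, 145).
gcd(13485, 925) = 5 and 5 | (305 − 1830), so the pair is consistent; merging gives n ≡ 406380 (mod 2494725), where 2494725 = lcm(13485, 925).
The solution is unique modulo lcm(465, 145, 925) = 2494725.

406380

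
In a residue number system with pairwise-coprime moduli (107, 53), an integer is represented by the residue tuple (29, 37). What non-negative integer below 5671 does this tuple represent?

885

From x ≡ 29 (mod 107) write x = 29 + 107t. Substituting into x ≡ 37 (mod 53) gives 107t ≡ 8 (mod 53), and since 1⁻¹ ≡ 1 (mod 53), t ≡ 8. Hence x ≡ 29 + 107·8 = 885 (mod 5671).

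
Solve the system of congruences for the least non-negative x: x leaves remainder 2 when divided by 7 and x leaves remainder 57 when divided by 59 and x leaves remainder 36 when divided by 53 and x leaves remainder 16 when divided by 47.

173399

The moduli are pairwise coprime; N = 7·59·53·47 = 1028783.
N/7 = 146969; 146969 ≡ 4 (mod 7); 4·2 ≡ 1, so inverse 2.
N/59 = 17437; 17437 ≡ 32 (mod 59); 32·24 ≡ 1, so inverse 24.
N/53 = 19411; 19411 ≡ 13 (mod 53); 13·49 ≡ 1, so inverse 49.
N/47 = 21889; 21889 ≡ 34 (mod 47); 34·18 ≡ 1, so inverse 18.
x ≡ 2·146969·2 + 57·17437·24 + 36·19411·49 + 16·21889·18 = 64986728.
64986728 mod 1028783 = 173399.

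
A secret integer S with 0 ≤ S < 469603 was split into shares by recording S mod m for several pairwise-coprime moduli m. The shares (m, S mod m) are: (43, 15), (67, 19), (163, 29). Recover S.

300112

The moduli are pairwise coprime; N = 43·67·163 = 469603.
N/43 = 10921; 10921 ≡ 42 (mod 43); 42·42 ≡ 1, so inverse 42.
N/67 = 7009; 7009 ≡ 41 (mod 67); 41·18 ≡ 1, so inverse 18.
N/163 = 2881; 2881 ≡ 110 (mod 163); 110·123 ≡ 1, so inverse 123.
S ≡ 15·10921·42 + 19·7009·18 + 29·2881·123 = 19553835.
19553835 mod 469603 = 300112.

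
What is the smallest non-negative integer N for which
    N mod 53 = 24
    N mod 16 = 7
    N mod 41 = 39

25623

The moduli are pairwise coprime; M = 53·16·41 = 34768.
M/53 = 656; 656 ≡ 20 (mod 53); 20·8 ≡ 1, so inverse 8.
M/16 = 2173; 2173 ≡ 13 (mod 16); 13·5 ≡ 1, so inverse 5.
M/41 = 848; 848 ≡ 28 (mod 41); 28·22 ≡ 1, so inverse 22.
N ≡ 24·656·8 + 7·2173·5 + 39·848·22 = 929591.
929591 mod 34768 = 25623.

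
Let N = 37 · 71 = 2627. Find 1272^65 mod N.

Mod 37: 1272 ≡ 14; by Fermat, exponent reduces to 65 mod 36 = 29; 14^29 ≡ 29 (mod 37).
Mod 71: 1272 ≡ 65; 65^65 ≡ 23 (mod 71).
Combine by CRT: x ≡ 29 (mod 37), x ≡ 23 (mod 71) ⇒ x ≡ 2508 (mod 2627).

2508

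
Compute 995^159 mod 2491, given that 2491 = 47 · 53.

1399

Mod 47: 995 ≡ 8; by Fermat, exponent reduces to 159 mod 46 = 21; 8^21 ≡ 36 (mod 47).
Mod 53: 995 ≡ 41; by Fermat, exponent reduces to 159 mod 52 = 3; 41^3 ≡ 21 (mod 53).
Combine by CRT: x ≡ 36 (mod 47), x ≡ 21 (mod 53) ⇒ x ≡ 1399 (mod 2491).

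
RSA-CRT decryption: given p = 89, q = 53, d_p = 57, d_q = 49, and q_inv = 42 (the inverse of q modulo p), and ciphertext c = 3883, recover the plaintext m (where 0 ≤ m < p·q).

m₁ = c^(d_p) mod p: c ≡ 56 (mod 89), and 56^57 mod 89 = 24.
m₂ = c^(d_q) mod q: c ≡ 14 (mod 53), and 14^49 mod 53 = 22.
h = q_inv·(m₁ − m₂) mod p = 42·(24 − 22) mod 89 = 84.
m = m₂ + h·q = 22 + 84·53 = 4474.

4474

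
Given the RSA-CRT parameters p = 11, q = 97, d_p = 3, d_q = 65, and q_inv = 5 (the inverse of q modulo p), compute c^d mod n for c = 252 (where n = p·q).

m₁ = c^(d_p) mod p: c ≡ 10 (mod 11), and 10^3 mod 11 = 10.
m₂ = c^(d_q) mod q: c ≡ 58 (mod 97), and 58^65 mod 97 = 90.
h = q_inv·(m₁ − m₂) mod p = 5·(10 − 90) mod 11 = 7.
m = m₂ + h·q = 90 + 7·97 = 769.

769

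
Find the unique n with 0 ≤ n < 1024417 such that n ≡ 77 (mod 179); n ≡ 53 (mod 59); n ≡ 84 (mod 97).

747760

From n ≡ 77 (mod 179) write n = 77 + 179t. Substituting into n ≡ 53 (mod 59) gives 179t ≡ 35 (mod 59), and since 2⁻¹ ≡ 30 (mod 59), t ≡ 47. Hence n ≡ 77 + 179·47 = 8490 (mod 10561).
From n ≡ 8490 (mod 10561) write n = 8490 + 10561t. Substituting into n ≡ 84 (mod 97) gives 10561t ≡ 33 (mod 97), and since 85⁻¹ ≡ 8 (mod 97), t ≡ 70. Hence n ≡ 8490 + 10561·70 = 747760 (mod 1024417).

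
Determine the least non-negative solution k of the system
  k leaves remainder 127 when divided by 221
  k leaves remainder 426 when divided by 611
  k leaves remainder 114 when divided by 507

141567

gcd(221, 611) = 13 and 13 | (426 − 127), so the pair is consistent; merging gives k ≡ 6536 (mod 10387), where 10387 = lcm(221, 611).
gcd(10387, 507) = 13 and 13 | (114 − 6536), so the pair is consistent; merging gives k ≡ 141567 (mod 405093), where 405093 = lcm(10387, 507).
The solution is unique modulo lcm(221, 611, 507) = 405093.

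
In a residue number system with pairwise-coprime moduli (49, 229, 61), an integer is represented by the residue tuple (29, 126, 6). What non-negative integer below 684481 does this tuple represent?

281338

From x ≡ 29 (mod 49) write x = 29 + 49t. Substituting into x ≡ 126 (mod 229) gives 49t ≡ 97 (mod 229), and since 49⁻¹ ≡ 215 (mod 229), t ≡ 16. Hence x ≡ 29 + 49·16 = 813 (mod 11221).
From x ≡ 813 (mod 11221) write x = 813 + 11221t. Substituting into x ≡ 6 (mod 61) gives 11221t ≡ 47 (mod 61), and since 58⁻¹ ≡ 20 (mod 61), t ≡ 25. Hence x ≡ 813 + 11221·25 = 281338 (mod 684481).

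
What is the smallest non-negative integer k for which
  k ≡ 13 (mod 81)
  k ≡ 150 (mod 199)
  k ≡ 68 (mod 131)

From k ≡ 13 (mod 81) write k = 13 + 81t. Substituting into k ≡ 150 (mod 199) gives 81t ≡ 137 (mod 199), and since 81⁻¹ ≡ 86 (mod 199), t ≡ 41. Hence k ≡ 13 + 81·41 = 3334 (mod 16119).
From k ≡ 3334 (mod 16119) write k = 3334 + 16119t. Substituting into k ≡ 68 (mod 131) gives 16119t ≡ 9 (mod 131), and since 6⁻¹ ≡ 22 (mod 131), t ≡ 67. Hence k ≡ 3334 + 16119·67 = 1083307 (mod 2111589).

1083307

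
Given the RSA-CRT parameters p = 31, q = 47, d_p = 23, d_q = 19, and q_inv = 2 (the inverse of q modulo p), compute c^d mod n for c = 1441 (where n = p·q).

m₁ = c^(d_p) mod p: c ≡ 15 (mod 31), and 15^23 mod 31 = 27.
m₂ = c^(d_q) mod q: c ≡ 31 (mod 47), and 31^19 mod 47 = 13.
h = q_inv·(m₁ − m₂) mod p = 2·(27 − 13) mod 31 = 28.
m = m₂ + h·q = 13 + 28·47 = 1329.

1329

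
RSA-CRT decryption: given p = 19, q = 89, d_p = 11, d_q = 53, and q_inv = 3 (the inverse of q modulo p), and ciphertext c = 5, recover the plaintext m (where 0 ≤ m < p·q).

1355

m₁ = c^(d_p) mod p: c ≡ 5 (mod 19), and 5^11 mod 19 = 6.
m₂ = c^(d_q) mod q: c ≡ 5 (mod 89), and 5^53 mod 89 = 20.
h = q_inv·(m₁ − m₂) mod p = 3·(6 − 20) mod 19 = 15.
m = m₂ + h·q = 20 + 15·89 = 1355.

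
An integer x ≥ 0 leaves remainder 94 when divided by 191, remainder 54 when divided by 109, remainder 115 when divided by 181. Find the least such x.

Combine the congruences pairwise.
From x ≡ 94 (mod 191) write x = 94 + 191t. Substituting into x ≡ 54 (mod 109) gives 191t ≡ 69 (mod 109), and since 82⁻¹ ≡ 4 (mod 109), t ≡ 58. Hence x ≡ 94 + 191·58 = 11172 (mod 20819).
From x ≡ 11172 (mod 20819) write x = 11172 + 20819t. Substituting into x ≡ 115 (mod 181) gives 20819t ≡ 165 (mod 181), and since 4⁻¹ ≡ 136 (mod 181), t ≡ 177. Hence x ≡ 11172 + 20819·177 = 3696135 (mod 3768239).

3696135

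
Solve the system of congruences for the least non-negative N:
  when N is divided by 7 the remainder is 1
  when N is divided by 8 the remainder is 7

15

Combine the congruences pairwise.
From N ≡ 1 (mod 7) write N = 1 + 7t. Substituting into N ≡ 7 (mod 8) gives 7t ≡ 6 (mod 8), and since 7⁻¹ ≡ 7 (mod 8), t ≡ 2. Hence N ≡ 1 + 7·2 = 15 (mod 56).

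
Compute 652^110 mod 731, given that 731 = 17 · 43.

264

Mod 17: 652 ≡ 6; by Fermat, exponent reduces to 110 mod 16 = 14; 6^14 ≡ 9 (mod 17).
Mod 43: 652 ≡ 7; by Fermat, exponent reduces to 110 mod 42 = 26; 7^26 ≡ 6 (mod 43).
Combine by CRT: x ≡ 9 (mod 17), x ≡ 6 (mod 43) ⇒ x ≡ 264 (mod 731).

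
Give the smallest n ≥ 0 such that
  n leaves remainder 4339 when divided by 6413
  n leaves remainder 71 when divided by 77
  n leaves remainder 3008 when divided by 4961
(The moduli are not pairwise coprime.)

151838

gcd(6413, 77) = 11 and 11 | (71 − 4339), so the pair is consistent; merging gives n ≡ 17165 (mod 44891), where 44891 = lcm(6413, 77).
gcd(44891, 4961) = 121 and 121 | (3008 − 17165), so the pair is consistent; merging gives n ≡ 151838 (mod 1840531), where 1840531 = lcm(44891, 4961).
The solution is unique modulo lcm(6413, 77, 4961) = 1840531.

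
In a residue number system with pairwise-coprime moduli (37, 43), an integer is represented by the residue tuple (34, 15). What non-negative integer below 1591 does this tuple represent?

1477

From x ≡ 34 (mod 37) write x = 34 + 37t. Substituting into x ≡ 15 (mod 43) gives 37t ≡ 24 (mod 43), and since 37⁻¹ ≡ 7 (mod 43), t ≡ 39. Hence x ≡ 34 + 37·39 = 1477 (mod 1591).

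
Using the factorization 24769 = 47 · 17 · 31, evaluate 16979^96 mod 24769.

14485

Mod 47: 16979 ≡ 12; by Fermat, exponent reduces to 96 mod 46 = 4; 12^4 ≡ 9 (mod 47).
Mod 17: 16979 ≡ 13; since 16 | 96, by Fermat 13^96 ≡ 1 (mod 17).
Mod 31: 16979 ≡ 22; by Fermat, exponent reduces to 96 mod 30 = 6; 22^6 ≡ 8 (mod 31).
Combine by CRT: x ≡ 9 (mod 47), x ≡ 1 (mod 17), x ≡ 8 (mod 31) ⇒ x ≡ 14485 (mod 24769).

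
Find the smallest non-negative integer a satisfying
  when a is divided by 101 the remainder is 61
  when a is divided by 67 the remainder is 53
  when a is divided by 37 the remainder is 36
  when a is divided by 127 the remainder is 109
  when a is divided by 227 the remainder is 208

2308492825

The moduli are pairwise coprime; N = 101·67·37·127·227 = 7218176191.
N/101 = 71467091; 71467091 ≡ 97 (mod 101); 97·25 ≡ 1, so inverse 25.
N/67 = 107733973; 107733973 ≡ 50 (mod 67); 50·63 ≡ 1, so inverse 63.
N/37 = 195085843; 195085843 ≡ 13 (mod 37); 13·20 ≡ 1, so inverse 20.
N/127 = 56836033; 56836033 ≡ 104 (mod 127); 104·11 ≡ 1, so inverse 11.
N/227 = 31798133; 31798133 ≡ 200 (mod 227); 200·42 ≡ 1, so inverse 42.
a ≡ 61·71467091·25 + 53·107733973·63 + 36·195085843·20 + 109·56836033·11 + 208·31798133·42 = 955107750037.
955107750037 mod 7218176191 = 2308492825.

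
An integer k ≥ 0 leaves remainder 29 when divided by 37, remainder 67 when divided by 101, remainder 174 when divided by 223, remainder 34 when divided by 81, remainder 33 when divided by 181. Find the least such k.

5231877433

The moduli are pairwise coprime; N = 37·101·223·81·181 = 12217759011.
N/37 = 330209703; 330209703 ≡ 21 (mod 37); 21·30 ≡ 1, so inverse 30.
N/101 = 120967911; 120967911 ≡ 9 (mod 101); 9·45 ≡ 1, so inverse 45.
N/223 = 54788157; 54788157 ≡ 179 (mod 223); 179·76 ≡ 1, so inverse 76.
N/81 = 150836531; 150836531 ≡ 32 (mod 81); 32·38 ≡ 1, so inverse 38.
N/181 = 67501431; 67501431 ≡ 15 (mod 181); 15·169 ≡ 1, so inverse 169.
k ≡ 29·330209703·30 + 67·120967911·45 + 174·54788157·76 + 34·150836531·38 + 33·67501431·169 = 1947855560182.
1947855560182 mod 12217759011 = 5231877433.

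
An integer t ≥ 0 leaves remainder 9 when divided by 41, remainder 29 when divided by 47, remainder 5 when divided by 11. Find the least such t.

14646

From t ≡ 9 (mod 41) write t = 9 + 41s. Substituting into t ≡ 29 (mod 47) gives 41s ≡ 20 (mod 47), and since 41⁻¹ ≡ 39 (mod 47), s ≡ 28. Hence t ≡ 9 + 41·28 = 1157 (mod 1927).
From t ≡ 1157 (mod 1927) write t = 1157 + 1927s. Substituting into t ≡ 5 (mod 11) gives 1927s ≡ 3 (mod 11), and since 2⁻¹ ≡ 6 (mod 11), s ≡ 7. Hence t ≡ 1157 + 1927·7 = 14646 (mod 21197).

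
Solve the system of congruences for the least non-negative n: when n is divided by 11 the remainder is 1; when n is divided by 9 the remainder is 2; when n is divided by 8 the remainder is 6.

Combine the congruences pairwise.
From n ≡ 1 (mod 11) write n = 1 + 11t. Substituting into n ≡ 2 (mod 9) gives 11t ≡ 1 (mod 9), and since 2⁻¹ ≡ 5 (mod 9), t ≡ 5. Hence n ≡ 1 + 11·5 = 56 (mod 99).
From n ≡ 56 (mod 99) write n = 56 + 99t. Substituting into n ≡ 6 (mod 8) gives 99t ≡ 6 (mod 8), and since 3⁻¹ ≡ 3 (mod 8), t ≡ 2. Hence n ≡ 56 + 99·2 = 254 (mod 792).

254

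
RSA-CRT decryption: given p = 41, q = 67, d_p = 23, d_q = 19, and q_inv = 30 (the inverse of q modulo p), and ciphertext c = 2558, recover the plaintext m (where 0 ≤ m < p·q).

m₁ = c^(d_p) mod p: c ≡ 16 (mod 41), and 16^23 mod 41 = 37.
m₂ = c^(d_q) mod q: c ≡ 12 (mod 67), and 12^19 mod 67 = 41.
h = q_inv·(m₁ − m₂) mod p = 30·(37 − 41) mod 41 = 3.
m = m₂ + h·q = 41 + 3·67 = 242.

242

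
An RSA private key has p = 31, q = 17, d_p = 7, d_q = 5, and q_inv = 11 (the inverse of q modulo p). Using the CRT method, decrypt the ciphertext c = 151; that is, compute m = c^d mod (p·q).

325

m₁ = c^(d_p) mod p: c ≡ 27 (mod 31), and 27^7 mod 31 = 15.
m₂ = c^(d_q) mod q: c ≡ 15 (mod 17), and 15^5 mod 17 = 2.
h = q_inv·(m₁ − m₂) mod p = 11·(15 − 2) mod 31 = 19.
m = m₂ + h·q = 2 + 19·17 = 325.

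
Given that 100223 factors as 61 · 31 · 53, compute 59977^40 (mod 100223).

Mod 61: 59977 ≡ 14; 14^40 ≡ 47 (mod 61).
Mod 31: 59977 ≡ 23; by Fermat, exponent reduces to 40 mod 30 = 10; 23^10 ≡ 1 (mod 31).
Mod 53: 59977 ≡ 34; 34^40 ≡ 13 (mod 53).
Combine by CRT: x ≡ 47 (mod 61), x ≡ 1 (mod 31), x ≡ 13 (mod 53) ⇒ x ≡ 65256 (mod 100223).

65256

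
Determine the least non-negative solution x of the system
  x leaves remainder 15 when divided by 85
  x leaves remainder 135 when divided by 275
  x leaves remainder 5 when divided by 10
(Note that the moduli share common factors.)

7835

Combine the congruences pairwise.
gcd(85, 275) = 5 and 5 | (135 − 15), so the pair is consistent; merging gives x ≡ 3160 (mod 4675), where 4675 = lcm(85, 275).
gcd(4675, 10) = 5 and 5 | (5 − 3160), so the pair is consistent; merging gives x ≡ 7835 (mod 9350), where 9350 = lcm(4675, 10).
The solution is unique modulo lcm(85, 275, 10) = 9350.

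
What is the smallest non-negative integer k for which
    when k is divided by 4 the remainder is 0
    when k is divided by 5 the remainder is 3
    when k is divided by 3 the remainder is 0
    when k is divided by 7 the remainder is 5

348

Combine the congruences pairwise.
From k ≡ 0 (mod 4) write k = 0 + 4t. Substituting into k ≡ 3 (mod 5) gives 4t ≡ 3 (mod 5), and since 4⁻¹ ≡ 4 (mod 5), t ≡ 2. Hence k ≡ 0 + 4·2 = 8 (mod 20).
From k ≡ 8 (mod 20) write k = 8 + 20t. Substituting into k ≡ 0 (mod 3) gives 20t ≡ 1 (mod 3), and since 2⁻¹ ≡ 2 (mod 3), t ≡ 2. Hence k ≡ 8 + 20·2 = 48 (mod 60).
From k ≡ 48 (mod 60) write k = 48 + 60t. Substituting into k ≡ 5 (mod 7) gives 60t ≡ 6 (mod 7), and since 4⁻¹ ≡ 2 (mod 7), t ≡ 5. Hence k ≡ 48 + 60·5 = 348 (mod 420).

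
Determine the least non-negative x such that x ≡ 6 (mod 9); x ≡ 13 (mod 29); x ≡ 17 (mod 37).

1608

The moduli are pairwise coprime; N = 9·29·37 = 9657.
N/9 = 1073; 1073 ≡ 2 (mod 9); 2·5 ≡ 1, so inverse 5.
N/29 = 333; 333 ≡ 14 (mod 29); 14·27 ≡ 1, so inverse 27.
N/37 = 261; 261 ≡ 2 (mod 37); 2·19 ≡ 1, so inverse 19.
x ≡ 6·1073·5 + 13·333·27 + 17·261·19 = 233376.
233376 mod 9657 = 1608.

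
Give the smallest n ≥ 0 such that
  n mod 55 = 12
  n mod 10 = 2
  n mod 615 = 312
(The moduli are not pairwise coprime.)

8922

gcd(55, 10) = 5 and 5 | (2 − 12), so the pair is consistent; merging gives n ≡ 12 (mod 110), where 110 = lcm(55, 10).
gcd(110, 615) = 5 and 5 | (312 − 12), so the pair is consistent; merging gives n ≡ 8922 (mod 13530), where 13530 = lcm(110, 615).
The solution is unique modulo lcm(55, 10, 615) = 13530.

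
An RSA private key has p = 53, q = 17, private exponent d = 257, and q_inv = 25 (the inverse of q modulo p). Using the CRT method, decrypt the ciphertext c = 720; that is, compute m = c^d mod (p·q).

244

d_p = d mod (p−1) = 257 mod 52 = 49; d_q = d mod (q−1) = 1.
m₁ = c^(d_p) mod p: c ≡ 31 (mod 53), and 31^49 mod 53 = 32.
m₂ = c^(d_q) mod q: c ≡ 6 (mod 17), and 6^1 mod 17 = 6.
h = q_inv·(m₁ − m₂) mod p = 25·(32 − 6) mod 53 = 14.
m = m₂ + h·q = 6 + 14·17 = 244.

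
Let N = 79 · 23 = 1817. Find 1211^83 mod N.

Mod 79: 1211 ≡ 26; by Fermat, exponent reduces to 83 mod 78 = 5; 26^5 ≡ 13 (mod 79).
Mod 23: 1211 ≡ 15; by Fermat, exponent reduces to 83 mod 22 = 17; 15^17 ≡ 10 (mod 23).
Combine by CRT: x ≡ 13 (mod 79), x ≡ 10 (mod 23) ⇒ x ≡ 171 (mod 1817).

171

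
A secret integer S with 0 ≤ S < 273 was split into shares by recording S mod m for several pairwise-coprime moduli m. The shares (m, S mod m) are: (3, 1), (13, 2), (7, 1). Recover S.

From S ≡ 1 (mod 3) write S = 1 + 3t. Substituting into S ≡ 2 (mod 13) gives 3t ≡ 1 (mod 13), and since 3⁻¹ ≡ 9 (mod 13), t ≡ 9. Hence S ≡ 1 + 3·9 = 28 (mod 39).
From S ≡ 28 (mod 39) write S = 28 + 39t. Substituting into S ≡ 1 (mod 7) gives 39t ≡ 1 (mod 7), and since 4⁻¹ ≡ 2 (mod 7), t ≡ 2. Hence S ≡ 28 + 39·2 = 106 (mod 273).

106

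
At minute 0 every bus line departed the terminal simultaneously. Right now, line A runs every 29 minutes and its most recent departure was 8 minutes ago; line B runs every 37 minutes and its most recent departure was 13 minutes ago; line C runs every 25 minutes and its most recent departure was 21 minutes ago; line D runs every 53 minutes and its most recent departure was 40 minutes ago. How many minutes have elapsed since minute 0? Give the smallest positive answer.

The moduli are pairwise coprime; N = 29·37·25·53 = 1421725.
N/29 = 49025; 49025 ≡ 15 (mod 29); 15·2 ≡ 1, so inverse 2.
N/37 = 38425; 38425 ≡ 19 (mod 37); 19·2 ≡ 1, so inverse 2.
N/25 = 56869; 56869 ≡ 19 (mod 25); 19·4 ≡ 1, so inverse 4.
N/53 = 26825; 26825 ≡ 7 (mod 53); 7·38 ≡ 1, so inverse 38.
t ≡ 8·49025·2 + 13·38425·2 + 21·56869·4 + 40·26825·38 = 47334446.
47334446 mod 1421725 = 417521.

417521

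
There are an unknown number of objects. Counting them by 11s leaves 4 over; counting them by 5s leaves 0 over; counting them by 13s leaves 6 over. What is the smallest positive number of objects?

The moduli are pairwise coprime; M = 11·5·13 = 715.
M/11 = 65; 65 ≡ 10 (mod 11); 10·10 ≡ 1, so inverse 10.
M/5 = 143; 143 ≡ 3 (mod 5); 3·2 ≡ 1, so inverse 2.
M/13 = 55; 55 ≡ 3 (mod 13); 3·9 ≡ 1, so inverse 9.
N ≡ 4·65·10 + 0·143·2 + 6·55·9 = 5570.
5570 mod 715 = 565.

565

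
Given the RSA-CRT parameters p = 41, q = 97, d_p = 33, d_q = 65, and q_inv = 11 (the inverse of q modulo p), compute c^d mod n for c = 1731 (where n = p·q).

542

m₁ = c^(d_p) mod p: c ≡ 9 (mod 41), and 9^33 mod 41 = 9.
m₂ = c^(d_q) mod q: c ≡ 82 (mod 97), and 82^65 mod 97 = 57.
h = q_inv·(m₁ − m₂) mod p = 11·(9 − 57) mod 41 = 5.
m = m₂ + h·q = 57 + 5·97 = 542.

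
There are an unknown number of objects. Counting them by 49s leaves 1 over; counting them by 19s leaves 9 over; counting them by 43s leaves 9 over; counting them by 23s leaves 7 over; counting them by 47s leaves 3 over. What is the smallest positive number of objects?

From N ≡ 1 (mod 49) write N = 1 + 49t. Substituting into N ≡ 9 (mod 19) gives 49t ≡ 8 (mod 19), and since 11⁻¹ ≡ 7 (mod 19), t ≡ 18. Hence N ≡ 1 + 49·18 = 883 (mod 931).
From N ≡ 883 (mod 931) write N = 883 + 931t. Substituting into N ≡ 9 (mod 43) gives 931t ≡ 29 (mod 43), and since 28⁻¹ ≡ 20 (mod 43), t ≡ 21. Hence N ≡ 883 + 931·21 = 20434 (mod 40033).
From N ≡ 20434 (mod 40033) write N = 20434 + 40033t. Substituting into N ≡ 7 (mod 23) gives 40033t ≡ 20 (mod 23), and since 13⁻¹ ≡ 16 (mod 23), t ≡ 21. Hence N ≡ 20434 + 40033·21 = 861127 (mod 920759).
From N ≡ 861127 (mod 920759) write N = 861127 + 920759t. Substituting into N ≡ 3 (mod 47) gives 920759t ≡ 10 (mod 47), and since 29⁻¹ ≡ 13 (mod 47), t ≡ 36. Hence N ≡ 861127 + 920759·36 = 34008451 (mod 43275673).

34008451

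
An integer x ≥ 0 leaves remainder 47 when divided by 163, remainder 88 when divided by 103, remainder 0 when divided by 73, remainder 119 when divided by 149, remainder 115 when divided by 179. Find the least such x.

25140675057

The moduli are pairwise coprime; N = 163·103·73·149·179 = 32687897587.
N/163 = 200539249; 200539249 ≡ 23 (mod 163); 23·78 ≡ 1, so inverse 78.
N/103 = 317358229; 317358229 ≡ 88 (mod 103); 88·48 ≡ 1, so inverse 48.
N/73 = 447779419; 447779419 ≡ 47 (mod 73); 47·14 ≡ 1, so inverse 14.
N/149 = 219381863; 219381863 ≡ 74 (mod 149); 74·147 ≡ 1, so inverse 147.
N/179 = 182613953; 182613953 ≡ 122 (mod 179); 122·157 ≡ 1, so inverse 157.
x ≡ 47·200539249·78 + 88·317358229·48 + 0·447779419·14 + 119·219381863·147 + 115·182613953·157 = 9210439897004.
9210439897004 mod 32687897587 = 25140675057.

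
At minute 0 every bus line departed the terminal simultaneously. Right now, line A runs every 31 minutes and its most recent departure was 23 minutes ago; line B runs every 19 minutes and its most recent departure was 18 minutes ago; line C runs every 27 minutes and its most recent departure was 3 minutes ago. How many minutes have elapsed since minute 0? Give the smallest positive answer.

The moduli are pairwise coprime; N = 31·19·27 = 15903.
N/31 = 513; 513 ≡ 17 (mod 31); 17·11 ≡ 1, so inverse 11.
N/19 = 837; 837 ≡ 1 (mod 19), inverse 1.
N/27 = 589; 589 ≡ 22 (mod 27); 22·16 ≡ 1, so inverse 16.
t ≡ 23·513·11 + 18·837·1 + 3·589·16 = 173127.
173127 mod 15903 = 14097.

14097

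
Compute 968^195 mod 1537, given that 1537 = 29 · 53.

878

Mod 29: 968 ≡ 11; by Fermat, exponent reduces to 195 mod 28 = 27; 11^27 ≡ 8 (mod 29).
Mod 53: 968 ≡ 14; by Fermat, exponent reduces to 195 mod 52 = 39; 14^39 ≡ 30 (mod 53).
Combine by CRT: x ≡ 8 (mod 29), x ≡ 30 (mod 53) ⇒ x ≡ 878 (mod 1537).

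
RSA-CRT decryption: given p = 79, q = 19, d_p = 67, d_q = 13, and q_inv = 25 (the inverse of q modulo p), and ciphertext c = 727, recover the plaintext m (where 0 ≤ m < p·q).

m₁ = c^(d_p) mod p: c ≡ 16 (mod 79), and 16^67 mod 79 = 42.
m₂ = c^(d_q) mod q: c ≡ 5 (mod 19), and 5^13 mod 19 = 17.
h = q_inv·(m₁ − m₂) mod p = 25·(42 − 17) mod 79 = 72.
m = m₂ + h·q = 17 + 72·19 = 1385.

1385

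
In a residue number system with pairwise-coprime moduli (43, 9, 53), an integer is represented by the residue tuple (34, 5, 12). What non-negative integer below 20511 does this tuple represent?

15170

From x ≡ 34 (mod 43) write x = 34 + 43t. Substituting into x ≡ 5 (mod 9) gives 43t ≡ 7 (mod 9), and since 7⁻¹ ≡ 4 (mod 9), t ≡ 1. Hence x ≡ 34 + 43·1 = 77 (mod 387).
From x ≡ 77 (mod 387) write x = 77 + 387t. Substituting into x ≡ 12 (mod 53) gives 387t ≡ 41 (mod 53), and since 16⁻¹ ≡ 10 (mod 53), t ≡ 39. Hence x ≡ 77 + 387·39 = 15170 (mod 20511).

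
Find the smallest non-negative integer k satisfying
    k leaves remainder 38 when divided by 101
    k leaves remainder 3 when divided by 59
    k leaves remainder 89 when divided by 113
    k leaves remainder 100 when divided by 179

Combine the congruences pairwise.
From k ≡ 38 (mod 101) write k = 38 + 101t. Substituting into k ≡ 3 (mod 59) gives 101t ≡ 24 (mod 59), and since 42⁻¹ ≡ 52 (mod 59), t ≡ 9. Hence k ≡ 38 + 101·9 = 947 (mod 5959).
From k ≡ 947 (mod 5959) write k = 947 + 5959t. Substituting into k ≡ 89 (mod 113) gives 5959t ≡ 46 (mod 113), and since 83⁻¹ ≡ 64 (mod 113), t ≡ 6. Hence k ≡ 947 + 5959·6 = 36701 (mod 673367).
From k ≡ 36701 (mod 673367) write k = 36701 + 673367t. Substituting into k ≡ 100 (mod 179) gives 673367t ≡ 94 (mod 179), and since 148⁻¹ ≡ 127 (mod 179), t ≡ 124. Hence k ≡ 36701 + 673367·124 = 83534209 (mod 120532693).

83534209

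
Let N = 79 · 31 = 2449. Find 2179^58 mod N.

Mod 79: 2179 ≡ 46; 46^58 ≡ 64 (mod 79).
Mod 31: 2179 ≡ 9; by Fermat, exponent reduces to 58 mod 30 = 28; 9^28 ≡ 18 (mod 31).
Combine by CRT: x ≡ 64 (mod 79), x ≡ 18 (mod 31) ⇒ x ≡ 1723 (mod 2449).

1723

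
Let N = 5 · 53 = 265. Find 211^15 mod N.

Mod 5: 211 ≡ 1; by Fermat, exponent reduces to 15 mod 4 = 3; 1^3 ≡ 1 (mod 5).
Mod 53: 211 ≡ 52; 52^15 ≡ 52 (mod 53).
Combine by CRT: x ≡ 1 (mod 5), x ≡ 52 (mod 53) ⇒ x ≡ 211 (mod 265).

211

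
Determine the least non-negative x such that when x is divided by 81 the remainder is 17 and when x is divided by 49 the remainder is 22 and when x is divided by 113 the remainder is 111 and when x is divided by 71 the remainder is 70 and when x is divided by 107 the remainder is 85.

1284869888

The moduli are pairwise coprime; N = 81·49·113·71·107 = 3407231709.
N/81 = 42064589; 42064589 ≡ 74 (mod 81); 74·23 ≡ 1, so inverse 23.
N/49 = 69535341; 69535341 ≡ 29 (mod 49); 29·22 ≡ 1, so inverse 22.
N/113 = 30152493; 30152493 ≡ 25 (mod 113); 25·104 ≡ 1, so inverse 104.
N/71 = 47989179; 47989179 ≡ 66 (mod 71); 66·14 ≡ 1, so inverse 14.
N/107 = 31843287; 31843287 ≡ 87 (mod 107); 87·16 ≡ 1, so inverse 16.
x ≡ 17·42064589·23 + 22·69535341·22 + 111·30152493·104 + 70·47989179·14 + 85·31843287·16 = 488519004275.
488519004275 mod 3407231709 = 1284869888.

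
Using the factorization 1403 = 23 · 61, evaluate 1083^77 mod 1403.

507

Mod 23: 1083 ≡ 2; by Fermat, exponent reduces to 77 mod 22 = 11; 2^11 ≡ 1 (mod 23).
Mod 61: 1083 ≡ 46; by Fermat, exponent reduces to 77 mod 60 = 17; 46^17 ≡ 19 (mod 61).
Combine by CRT: x ≡ 1 (mod 23), x ≡ 19 (mod 61) ⇒ x ≡ 507 (mod 1403).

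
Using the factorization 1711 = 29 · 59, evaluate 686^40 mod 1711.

Mod 29: 686 ≡ 19; by Fermat, exponent reduces to 40 mod 28 = 12; 19^12 ≡ 20 (mod 29).
Mod 59: 686 ≡ 37; 37^40 ≡ 48 (mod 59).
Combine by CRT: x ≡ 20 (mod 29), x ≡ 48 (mod 59) ⇒ x ≡ 107 (mod 1711).

107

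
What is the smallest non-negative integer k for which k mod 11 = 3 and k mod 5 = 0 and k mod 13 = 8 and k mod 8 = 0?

From k ≡ 3 (mod 11) write k = 3 + 11t. Substituting into k ≡ 0 (mod 5) gives 11t ≡ 2 (mod 5), and since 1⁻¹ ≡ 1 (mod 5), t ≡ 2. Hence k ≡ 3 + 11·2 = 25 (mod 55).
From k ≡ 25 (mod 55) write k = 25 + 55t. Substituting into k ≡ 8 (mod 13) gives 55t ≡ 9 (mod 13), and since 3⁻¹ ≡ 9 (mod 13), t ≡ 3. Hence k ≡ 25 + 55·3 = 190 (mod 715).
From k ≡ 190 (mod 715) write k = 190 + 715t. Substituting into k ≡ 0 (mod 8) gives 715t ≡ 2 (mod 8), and since 3⁻¹ ≡ 3 (mod 8), t ≡ 6. Hence k ≡ 190 + 715·6 = 4480 (mod 5720).

4480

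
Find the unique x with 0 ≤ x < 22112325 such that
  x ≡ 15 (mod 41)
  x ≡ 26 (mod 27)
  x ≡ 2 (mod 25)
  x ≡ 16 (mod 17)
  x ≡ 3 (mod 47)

6869852

Combine the congruences pairwise.
From x ≡ 15 (mod 41) write x = 15 + 41t. Substituting into x ≡ 26 (mod 27) gives 41t ≡ 11 (mod 27), and since 14⁻¹ ≡ 2 (mod 27), t ≡ 22. Hence x ≡ 15 + 41·22 = 917 (mod 1107).
From x ≡ 917 (mod 1107) write x = 917 + 1107t. Substituting into x ≡ 2 (mod 25) gives 1107t ≡ 10 (mod 25), and since 7⁻¹ ≡ 18 (mod 25), t ≡ 5. Hence x ≡ 917 + 1107·5 = 6452 (mod 27675).
From x ≡ 6452 (mod 27675) write x = 6452 + 27675t. Substituting into x ≡ 16 (mod 17) gives 27675t ≡ 7 (mod 17), and since 16⁻¹ ≡ 16 (mod 17), t ≡ 10. Hence x ≡ 6452 + 27675·10 = 283202 (mod 470475).
From x ≡ 283202 (mod 470475) write x = 283202 + 470475t. Substituting into x ≡ 3 (mod 47) gives 470475t ≡ 23 (mod 47), and since 5⁻¹ ≡ 19 (mod 47), t ≡ 14. Hence x ≡ 283202 + 470475·14 = 6869852 (mod 22112325).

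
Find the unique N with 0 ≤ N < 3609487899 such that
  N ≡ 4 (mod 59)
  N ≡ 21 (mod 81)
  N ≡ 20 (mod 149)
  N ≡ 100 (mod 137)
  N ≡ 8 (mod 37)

1370298486

The moduli are pairwise coprime; M = 59·81·149·137·37 = 3609487899.
M/59 = 61177761; 61177761 ≡ 12 (mod 59); 12·5 ≡ 1, so inverse 5.
M/81 = 44561579; 44561579 ≡ 77 (mod 81); 77·20 ≡ 1, so inverse 20.
M/149 = 24224751; 24224751 ≡ 33 (mod 149); 33·140 ≡ 1, so inverse 140.
M/137 = 26346627; 26346627 ≡ 20 (mod 137); 20·48 ≡ 1, so inverse 48.
M/37 = 97553727; 97553727 ≡ 8 (mod 37); 8·14 ≡ 1, so inverse 14.
N ≡ 4·61177761·5 + 21·44561579·20 + 20·24224751·140 + 100·26346627·48 + 8·97553727·14 = 225158548224.
225158548224 mod 3609487899 = 1370298486.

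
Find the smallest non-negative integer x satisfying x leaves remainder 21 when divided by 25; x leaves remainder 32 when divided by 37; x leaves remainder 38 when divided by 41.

12871

The moduli are pairwise coprime; N = 25·37·41 = 37925.
N/25 = 1517; 1517 ≡ 17 (mod 25); 17·3 ≡ 1, so inverse 3.
N/37 = 1025; 1025 ≡ 26 (mod 37); 26·10 ≡ 1, so inverse 10.
N/41 = 925; 925 ≡ 23 (mod 41); 23·25 ≡ 1, so inverse 25.
x ≡ 21·1517·3 + 32·1025·10 + 38·925·25 = 1302321.
1302321 mod 37925 = 12871.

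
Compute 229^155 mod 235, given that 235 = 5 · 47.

69

Mod 5: 229 ≡ 4; by Fermat, exponent reduces to 155 mod 4 = 3; 4^3 ≡ 4 (mod 5).
Mod 47: 229 ≡ 41; by Fermat, exponent reduces to 155 mod 46 = 17; 41^17 ≡ 22 (mod 47).
Combine by CRT: x ≡ 4 (mod 5), x ≡ 22 (mod 47) ⇒ x ≡ 69 (mod 235).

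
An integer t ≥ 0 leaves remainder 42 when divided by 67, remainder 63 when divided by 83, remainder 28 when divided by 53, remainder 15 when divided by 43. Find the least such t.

The moduli are pairwise coprime; N = 67·83·53·43 = 12673519.
N/67 = 189157; 189157 ≡ 16 (mod 67); 16·21 ≡ 1, so inverse 21.
N/83 = 152693; 152693 ≡ 56 (mod 83); 56·43 ≡ 1, so inverse 43.
N/53 = 239123; 239123 ≡ 40 (mod 53); 40·4 ≡ 1, so inverse 4.
N/43 = 294733; 294733 ≡ 11 (mod 43); 11·4 ≡ 1, so inverse 4.
t ≡ 42·189157·21 + 63·152693·43 + 28·239123·4 + 15·294733·4 = 624947567.
624947567 mod 12673519 = 3945136.

3945136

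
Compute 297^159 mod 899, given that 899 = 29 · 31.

Mod 29: 297 ≡ 7; by Fermat, exponent reduces to 159 mod 28 = 19; 7^19 ≡ 16 (mod 29).
Mod 31: 297 ≡ 18; by Fermat, exponent reduces to 159 mod 30 = 9; 18^9 ≡ 2 (mod 31).
Combine by CRT: x ≡ 16 (mod 29), x ≡ 2 (mod 31) ⇒ x ≡ 219 (mod 899).

219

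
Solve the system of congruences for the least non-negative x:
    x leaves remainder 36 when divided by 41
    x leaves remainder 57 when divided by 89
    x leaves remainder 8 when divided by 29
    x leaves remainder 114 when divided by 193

9089449

Combine the congruences pairwise.
From x ≡ 36 (mod 41) write x = 36 + 41t. Substituting into x ≡ 57 (mod 89) gives 41t ≡ 21 (mod 89), and since 41⁻¹ ≡ 76 (mod 89), t ≡ 83. Hence x ≡ 36 + 41·83 = 3439 (mod 3649).
From x ≡ 3439 (mod 3649) write x = 3439 + 3649t. Substituting into x ≡ 8 (mod 29) gives 3649t ≡ 20 (mod 29), and since 24⁻¹ ≡ 23 (mod 29), t ≡ 25. Hence x ≡ 3439 + 3649·25 = 94664 (mod 105821).
From x ≡ 94664 (mod 105821) write x = 94664 + 105821t. Substituting into x ≡ 114 (mod 193) gives 105821t ≡ 20 (mod 193), and since 57⁻¹ ≡ 149 (mod 193), t ≡ 85. Hence x ≡ 94664 + 105821·85 = 9089449 (mod 20423453).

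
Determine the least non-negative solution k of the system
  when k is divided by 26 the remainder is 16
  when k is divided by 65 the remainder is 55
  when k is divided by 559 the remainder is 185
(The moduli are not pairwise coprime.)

gcd(26, 65) = 13 and 13 | (55 − 16), so the pair is consistent; merging gives k ≡ 120 (mod 130), where 130 = lcm(26, 65).
gcd(130, 559) = 13 and 13 | (185 − 120), so the pair is consistent; merging gives k ≡ 2980 (mod 5590), where 5590 = lcm(130, 559).
The solution is unique modulo lcm(26, 65, 559) = 5590.

2980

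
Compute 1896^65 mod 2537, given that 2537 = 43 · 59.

1177

Mod 43: 1896 ≡ 4; by Fermat, exponent reduces to 65 mod 42 = 23; 4^23 ≡ 16 (mod 43).
Mod 59: 1896 ≡ 8; by Fermat, exponent reduces to 65 mod 58 = 7; 8^7 ≡ 56 (mod 59).
Combine by CRT: x ≡ 16 (mod 43), x ≡ 56 (mod 59) ⇒ x ≡ 1177 (mod 2537).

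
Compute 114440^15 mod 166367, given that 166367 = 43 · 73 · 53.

106699

Mod 43: 114440 ≡ 17; 17^15 ≡ 16 (mod 43).
Mod 73: 114440 ≡ 49; 49^15 ≡ 46 (mod 73).
Mod 53: 114440 ≡ 13; 13^15 ≡ 10 (mod 53).
Combine by CRT: x ≡ 16 (mod 43), x ≡ 46 (mod 73), x ≡ 10 (mod 53) ⇒ x ≡ 106699 (mod 166367).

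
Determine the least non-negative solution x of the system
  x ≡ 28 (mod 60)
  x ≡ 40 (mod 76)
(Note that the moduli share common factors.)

gcd(60, 76) = 4 and 4 | (40 − 28), so the pair is consistent; merging gives x ≡ 268 (mod 1140), where 1140 = lcm(60, 76).
The solution is unique modulo lcm(60, 76) = 1140.

268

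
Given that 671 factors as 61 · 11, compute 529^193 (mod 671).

540

Mod 61: 529 ≡ 41; by Fermat, exponent reduces to 193 mod 60 = 13; 41^13 ≡ 52 (mod 61).
Mod 11: 529 ≡ 1; by Fermat, exponent reduces to 193 mod 10 = 3; 1^3 ≡ 1 (mod 11).
Combine by CRT: x ≡ 52 (mod 61), x ≡ 1 (mod 11) ⇒ x ≡ 540 (mod 671).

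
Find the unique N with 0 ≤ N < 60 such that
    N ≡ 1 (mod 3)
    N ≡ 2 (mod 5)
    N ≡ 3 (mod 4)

Combine the congruences pairwise.
From N ≡ 1 (mod 3) write N = 1 + 3t. Substituting into N ≡ 2 (mod 5) gives 3t ≡ 1 (mod 5), and since 3⁻¹ ≡ 2 (mod 5), t ≡ 2. Hence N ≡ 1 + 3·2 = 7 (mod 15).
From N ≡ 7 (mod 15) write N = 7 + 15t. Substituting into N ≡ 3 (mod 4) gives 15t ≡ 0 (mod 4), and since 3⁻¹ ≡ 3 (mod 4), t ≡ 0. Hence N ≡ 7 + 15·0 = 7 (mod 60).

7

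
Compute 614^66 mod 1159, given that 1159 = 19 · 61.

Mod 19: 614 ≡ 6; by Fermat, exponent reduces to 66 mod 18 = 12; 6^12 ≡ 7 (mod 19).
Mod 61: 614 ≡ 4; by Fermat, exponent reduces to 66 mod 60 = 6; 4^6 ≡ 9 (mod 61).
Combine by CRT: x ≡ 7 (mod 19), x ≡ 9 (mod 61) ⇒ x ≡ 558 (mod 1159).

558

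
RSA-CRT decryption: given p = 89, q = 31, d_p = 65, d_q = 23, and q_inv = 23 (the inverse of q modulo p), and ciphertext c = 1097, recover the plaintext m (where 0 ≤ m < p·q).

m₁ = c^(d_p) mod p: c ≡ 29 (mod 89), and 29^65 mod 89 = 38.
m₂ = c^(d_q) mod q: c ≡ 12 (mod 31), and 12^23 mod 31 = 22.
h = q_inv·(m₁ − m₂) mod p = 23·(38 − 22) mod 89 = 12.
m = m₂ + h·q = 22 + 12·31 = 394.

394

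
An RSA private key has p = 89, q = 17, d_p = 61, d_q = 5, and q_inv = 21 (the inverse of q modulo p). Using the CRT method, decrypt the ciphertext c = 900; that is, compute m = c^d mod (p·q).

492

m₁ = c^(d_p) mod p: c ≡ 10 (mod 89), and 10^61 mod 89 = 47.
m₂ = c^(d_q) mod q: c ≡ 16 (mod 17), and 16^5 mod 17 = 16.
h = q_inv·(m₁ − m₂) mod p = 21·(47 − 16) mod 89 = 28.
m = m₂ + h·q = 16 + 28·17 = 492.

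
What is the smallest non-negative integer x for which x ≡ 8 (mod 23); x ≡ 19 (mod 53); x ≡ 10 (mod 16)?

12474

The moduli are pairwise coprime; N = 23·53·16 = 19504.
N/23 = 848; 848 ≡ 20 (mod 23); 20·15 ≡ 1, so inverse 15.
N/53 = 368; 368 ≡ 50 (mod 53); 50·35 ≡ 1, so inverse 35.
N/16 = 1219; 1219 ≡ 3 (mod 16); 3·11 ≡ 1, so inverse 11.
x ≡ 8·848·15 + 19·368·35 + 10·1219·11 = 480570.
480570 mod 19504 = 12474.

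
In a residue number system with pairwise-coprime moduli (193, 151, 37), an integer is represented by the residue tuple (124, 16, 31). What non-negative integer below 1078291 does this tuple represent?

From x ≡ 124 (mod 193) write x = 124 + 193t. Substituting into x ≡ 16 (mod 151) gives 193t ≡ 43 (mod 151), and since 42⁻¹ ≡ 18 (mod 151), t ≡ 19. Hence x ≡ 124 + 193·19 = 3791 (mod 29143).
From x ≡ 3791 (mod 29143) write x = 3791 + 29143t. Substituting into x ≡ 31 (mod 37) gives 29143t ≡ 14 (mod 37), and since 24⁻¹ ≡ 17 (mod 37), t ≡ 16. Hence x ≡ 3791 + 29143·16 = 470079 (mod 1078291).

470079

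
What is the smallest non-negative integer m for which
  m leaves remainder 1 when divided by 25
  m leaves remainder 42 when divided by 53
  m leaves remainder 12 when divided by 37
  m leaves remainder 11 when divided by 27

Combine the congruences pairwise.
From m ≡ 1 (mod 25) write m = 1 + 25t. Substituting into m ≡ 42 (mod 53) gives 25t ≡ 41 (mod 53), and since 25⁻¹ ≡ 17 (mod 53), t ≡ 8. Hence m ≡ 1 + 25·8 = 201 (mod 1325).
From m ≡ 201 (mod 1325) write m = 201 + 1325t. Substituting into m ≡ 12 (mod 37) gives 1325t ≡ 33 (mod 37), and since 30⁻¹ ≡ 21 (mod 37), t ≡ 27. Hence m ≡ 201 + 1325·27 = 35976 (mod 49025).
From m ≡ 35976 (mod 49025) write m = 35976 + 49025t. Substituting into m ≡ 11 (mod 27) gives 49025t ≡ 26 (mod 27), and since 20⁻¹ ≡ 23 (mod 27), t ≡ 4. Hence m ≡ 35976 + 49025·4 = 232076 (mod 1323675).

232076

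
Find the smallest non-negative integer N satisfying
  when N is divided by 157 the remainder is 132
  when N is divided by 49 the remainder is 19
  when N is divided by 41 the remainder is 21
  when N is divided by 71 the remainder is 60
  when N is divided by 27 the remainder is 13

Combine the congruences pairwise.
From N ≡ 132 (mod 157) write N = 132 + 157t. Substituting into N ≡ 19 (mod 49) gives 157t ≡ 34 (mod 49), and since 10⁻¹ ≡ 5 (mod 49), t ≡ 23. Hence N ≡ 132 + 157·23 = 3743 (mod 7693).
From N ≡ 3743 (mod 7693) write N = 3743 + 7693t. Substituting into N ≡ 21 (mod 41) gives 7693t ≡ 9 (mod 41), and since 26⁻¹ ≡ 30 (mod 41), t ≡ 24. Hence N ≡ 3743 + 7693·24 = 188375 (mod 315413).
From N ≡ 188375 (mod 315413) write N = 188375 + 315413t. Substituting into N ≡ 60 (mod 71) gives 315413t ≡ 48 (mod 71), and since 31⁻¹ ≡ 55 (mod 71), t ≡ 13. Hence N ≡ 188375 + 315413·13 = 4288744 (mod 22394323).
From N ≡ 4288744 (mod 22394323) write N = 4288744 + 22394323t. Substituting into N ≡ 13 (mod 27) gives 22394323t ≡ 3 (mod 27), and since 10⁻¹ ≡ 19 (mod 27), t ≡ 3. Hence N ≡ 4288744 + 22394323·3 = 71471713 (mod 604646721).

71471713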